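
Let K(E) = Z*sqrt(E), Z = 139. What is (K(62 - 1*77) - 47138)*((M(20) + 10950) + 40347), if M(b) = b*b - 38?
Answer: -2435101942 + 7180601*I*sqrt(15) ≈ -2.4351e+9 + 2.781e+7*I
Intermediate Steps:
M(b) = -38 + b**2 (M(b) = b**2 - 38 = -38 + b**2)
K(E) = 139*sqrt(E)
(K(62 - 1*77) - 47138)*((M(20) + 10950) + 40347) = (139*sqrt(62 - 1*77) - 47138)*(((-38 + 20**2) + 10950) + 40347) = (139*sqrt(62 - 77) - 47138)*(((-38 + 400) + 10950) + 40347) = (139*sqrt(-15) - 47138)*((362 + 10950) + 40347) = (139*(I*sqrt(15)) - 47138)*(11312 + 40347) = (139*I*sqrt(15) - 47138)*51659 = (-47138 + 139*I*sqrt(15))*51659 = -2435101942 + 7180601*I*sqrt(15)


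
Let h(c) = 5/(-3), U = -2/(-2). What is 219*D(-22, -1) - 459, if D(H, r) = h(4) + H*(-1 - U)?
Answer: 8812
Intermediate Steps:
U = 1 (U = -2*(-½) = 1)
h(c) = -5/3 (h(c) = 5*(-⅓) = -5/3)
D(H, r) = -5/3 - 2*H (D(H, r) = -5/3 + H*(-1 - 1*1) = -5/3 + H*(-1 - 1) = -5/3 + H*(-2) = -5/3 - 2*H)
219*D(-22, -1) - 459 = 219*(-5/3 - 2*(-22)) - 459 = 219*(-5/3 + 44) - 459 = 219*(127/3) - 459 = 9271 - 459 = 8812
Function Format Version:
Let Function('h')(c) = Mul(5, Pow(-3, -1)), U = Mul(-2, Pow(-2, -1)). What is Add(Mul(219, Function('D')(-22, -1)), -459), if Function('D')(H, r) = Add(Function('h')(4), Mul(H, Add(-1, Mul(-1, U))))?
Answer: 8812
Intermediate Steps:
U = 1 (U = Mul(-2, Rational(-1, 2)) = 1)
Function('h')(c) = Rational(-5, 3) (Function('h')(c) = Mul(5, Rational(-1, 3)) = Rational(-5, 3))
Function('D')(H, r) = Add(Rational(-5, 3), Mul(-2, H)) (Function('D')(H, r) = Add(Rational(-5, 3), Mul(H, Add(-1, Mul(-1, 1)))) = Add(Rational(-5, 3), Mul(H, Add(-1, -1))) = Add(Rational(-5, 3), Mul(H, -2)) = Add(Rational(-5, 3), Mul(-2, H)))
Add(Mul(219, Function('D')(-22, -1)), -459) = Add(Mul(219, Add(Rational(-5, 3), Mul(-2, -22))), -459) = Add(Mul(219, Add(Rational(-5, 3), 44)), -459) = Add(Mul(219, Rational(127, 3)), -459) = Add(9271, -459) = 8812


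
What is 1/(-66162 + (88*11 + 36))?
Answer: -1/65158 ≈ -1.5347e-5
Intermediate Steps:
1/(-66162 + (88*11 + 36)) = 1/(-66162 + (968 + 36)) = 1/(-66162 + 1004) = 1/(-65158) = -1/65158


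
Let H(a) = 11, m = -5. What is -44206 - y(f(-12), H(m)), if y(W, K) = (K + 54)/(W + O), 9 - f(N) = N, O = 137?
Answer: -6984613/158 ≈ -44206.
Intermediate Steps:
f(N) = 9 - N
y(W, K) = (54 + K)/(137 + W) (y(W, K) = (K + 54)/(W + 137) = (54 + K)/(137 + W))
-44206 - y(f(-12), H(m)) = -44206 - (54 + 11)/(137 + (9 - 1*(-12))) = -44206 - 65/(137 + (9 + 12)) = -44206 - 65/(137 + 21) = -44206 - 65/158 = -6984613/158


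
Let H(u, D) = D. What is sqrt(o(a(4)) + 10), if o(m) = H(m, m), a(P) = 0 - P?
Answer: sqrt(6) ≈ 2.4495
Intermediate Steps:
a(P) = -P
o(m) = m
sqrt(o(a(4)) + 10) = sqrt(-1*4 + 10) = sqrt(-4 + 10) = sqrt(6)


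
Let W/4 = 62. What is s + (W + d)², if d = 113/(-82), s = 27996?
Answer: 597214833/6724 ≈ 88818.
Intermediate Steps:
W = 248 (W = 4*62 = 248)
d = -113/82 (d = 113*(-1/82) = -113/82 ≈ -1.3780)
s + (W + d)² = 27996 + (248 - 113/82)² = 27996 + (20223/82)² = 27996 + 408969729/6724 = 597214833/6724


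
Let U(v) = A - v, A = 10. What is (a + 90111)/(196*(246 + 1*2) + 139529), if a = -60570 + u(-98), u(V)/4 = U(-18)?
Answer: 29653/188137 ≈ 0.15761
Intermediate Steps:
U(v) = 10 - v
u(V) = 112 (u(V) = 4*(10 - 1*(-18)) = 4*(10 + 18) = 4*28 = 112)
a = -60458 (a = -60570 + 112 = -60458)
(a + 90111)/(196*(246 + 1*2) + 139529) = (-60458 + 90111)/(196*(246 + 1*2) + 139529) = 29653/(196*(246 + 2) + 139529) = 29653/(196*248 + 139529) = 29653/(48608 + 139529) = 29653/188137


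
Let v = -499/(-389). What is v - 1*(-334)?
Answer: 130425/389 ≈ 335.28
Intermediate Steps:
v = 499/389 (v = -499*(-1/389) = 499/389 ≈ 1.2828)
v - 1*(-334) = 499/389 - 1*(-334) = 499/389 + 334 = 130425/389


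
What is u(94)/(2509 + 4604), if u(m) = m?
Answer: 94/7113 ≈ 0.013215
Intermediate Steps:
u(94)/(2509 + 4604) = 94/(2509 + 4604) = 94/7113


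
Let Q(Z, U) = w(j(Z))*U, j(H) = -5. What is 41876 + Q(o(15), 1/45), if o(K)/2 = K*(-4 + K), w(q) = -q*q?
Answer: 376879/9 ≈ 41875.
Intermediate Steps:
w(q) = -q²
o(K) = 2*K*(-4 + K) (o(K) = 2*(K*(-4 + K)) = 2*K*(-4 + K))
Q(Z, U) = -25*U (Q(Z, U) = (-1*(-5)²)*U = (-1*25)*U = -25*U)
41876 + Q(o(15), 1/45) = 41876 - 25/45 = 41876 - 25*1/45 = 41876 - 5/9 = 376879/9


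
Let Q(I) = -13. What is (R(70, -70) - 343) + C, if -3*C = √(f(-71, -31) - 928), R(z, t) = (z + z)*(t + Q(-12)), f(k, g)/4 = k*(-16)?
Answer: -11963 - 4*√226/3 ≈ -11983.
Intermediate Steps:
f(k, g) = -64*k (f(k, g) = 4*(k*(-16)) = 4*(-16*k) = -64*k)
R(z, t) = 2*z*(-13 + t) (R(z, t) = (z + z)*(t - 13) = (2*z)*(-13 + t) = 2*z*(-13 + t))
C = -4*√226/3 (C = -√(-64*(-71) - 928)/3 = -√(4544 - 928)/3 = -4*√226/3 ≈ -20.044)
(R(70, -70) - 343) + C = (2*70*(-13 - 70) - 343) - 4*√226/3 = (2*70*(-83) - 343) - 4*√226/3 = (-11620 - 343) - 4*√226/3 = -11963 - 4*√226/3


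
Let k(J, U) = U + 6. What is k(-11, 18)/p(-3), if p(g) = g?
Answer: -8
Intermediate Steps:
k(J, U) = 6 + U
k(-11, 18)/p(-3) = (6 + 18)/(-3) = 24*(-1/3) = -8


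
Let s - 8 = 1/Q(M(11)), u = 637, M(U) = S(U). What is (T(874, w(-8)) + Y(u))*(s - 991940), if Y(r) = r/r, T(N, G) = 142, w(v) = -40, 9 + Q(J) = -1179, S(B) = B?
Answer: -15319397821/108 ≈ -1.4185e+8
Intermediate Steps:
M(U) = U
Q(J) = -1188 (Q(J) = -9 - 1179 = -1188)
Y(r) = 1
s = 9503/1188 (s = 8 + 1/(-1188) = 8 - 1/1188 = 9503/1188 ≈ 7.9992)
(T(874, w(-8)) + Y(u))*(s - 991940) = (142 + 1)*(9503/1188 - 991940) = 143*(-1178415217/1188) = -15319397821/108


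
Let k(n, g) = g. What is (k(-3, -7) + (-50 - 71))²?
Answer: 16384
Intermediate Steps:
(k(-3, -7) + (-50 - 71))² = (-7 + (-50 - 71))² = (-7 - 121)² = (-128)² = 16384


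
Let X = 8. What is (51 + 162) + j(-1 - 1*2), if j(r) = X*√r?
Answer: 213 + 8*I*√3 ≈ 213.0 + 13.856*I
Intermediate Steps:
j(r) = 8*√r
(51 + 162) + j(-1 - 1*2) = (51 + 162) + 8*√(-1 - 1*2) = 213 + 8*√(-1 - 2) = 213 + 8*√(-3) = 213 + 8*(I*√3) = 213 + 8*I*√3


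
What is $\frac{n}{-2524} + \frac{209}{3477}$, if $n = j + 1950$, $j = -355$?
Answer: $- \frac{264121}{461892} \approx -0.57182$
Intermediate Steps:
$n = 1595$ ($n = -355 + 1950 = 1595$)
$\frac{n}{-2524} + \frac{209}{3477} = \frac{1595}{-2524} + \frac{209}{3477} = 1595 \left(- \frac{1}{2524}\right) + 209 \cdot \frac{1}{3477} = - \frac{1595}{2524} + \frac{11}{183} = - \frac{264121}{461892}$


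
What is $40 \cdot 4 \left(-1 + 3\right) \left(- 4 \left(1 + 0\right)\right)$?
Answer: $-1280$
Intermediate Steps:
$40 \cdot 4 \left(-1 + 3\right) \left(- 4 \left(1 + 0\right)\right) = 40 \cdot 4 \cdot 2 \left(\left(-4\right) 1\right) = 40 \cdot 8 \left(-4\right) = 320 \left(-4\right) = -1280$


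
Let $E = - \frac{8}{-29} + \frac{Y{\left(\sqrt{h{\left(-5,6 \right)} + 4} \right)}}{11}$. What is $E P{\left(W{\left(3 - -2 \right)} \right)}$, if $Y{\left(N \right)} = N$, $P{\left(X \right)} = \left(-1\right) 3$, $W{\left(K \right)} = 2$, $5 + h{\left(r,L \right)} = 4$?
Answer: $- \frac{24}{29} - \frac{3 \sqrt{3}}{11} \approx -1.3$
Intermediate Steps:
$h{\left(r,L \right)} = -1$ ($h{\left(r,L \right)} = -5 + 4 = -1$)
$P{\left(X \right)} = -3$
$E = \frac{8}{29} + \frac{\sqrt{3}}{11}$ ($E = - \frac{8}{-29} + \frac{\sqrt{-1 + 4}}{11} = \left(-8\right) \left(- \frac{1}{29}\right) + \sqrt{3} \cdot \frac{1}{11} = \frac{8}{29} + \frac{\sqrt{3}}{11} \approx 0.43332$)
$E P{\left(W{\left(3 - -2 \right)} \right)} = \left(\frac{8}{29} + \frac{\sqrt{3}}{11}\right) \left(-3\right) = - \frac{24}{29} - \frac{3 \sqrt{3}}{11}$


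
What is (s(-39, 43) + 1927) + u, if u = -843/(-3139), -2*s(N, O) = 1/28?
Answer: 338779837/175784 ≈ 1927.3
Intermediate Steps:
s(N, O) = -1/56 (s(N, O) = -1/2/28 = -1/2*1/28 = -1/56)
u = 843/3139 (u = -843*(-1/3139) = 843/3139 ≈ 0.26856)
(s(-39, 43) + 1927) + u = (-1/56 + 1927) + 843/3139 = 107911/56 + 843/3139 = 338779837/175784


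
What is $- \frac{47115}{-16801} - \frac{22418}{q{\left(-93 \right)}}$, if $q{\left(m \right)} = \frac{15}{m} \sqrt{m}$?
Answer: $\frac{47115}{16801} - \frac{22418 i \sqrt{93}}{15} \approx 2.8043 - 14413.0 i$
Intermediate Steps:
$q{\left(m \right)} = \frac{15}{\sqrt{m}}$
$- \frac{47115}{-16801} - \frac{22418}{q{\left(-93 \right)}} = - \frac{47115}{-16801} - \frac{22418}{15 \frac{1}{\sqrt{-93}}} = \left(-47115\right) \left(- \frac{1}{16801}\right) - \frac{22418}{15 \left(- \frac{i \sqrt{93}}{93}\right)} = \frac{47115}{16801} - \frac{22418}{\left(- \frac{5}{31}\right) i \sqrt{93}} = \frac{47115}{16801} - 22418 \frac{i \sqrt{93}}{15} = \frac{47115}{16801} - \frac{22418 i \sqrt{93}}{15}$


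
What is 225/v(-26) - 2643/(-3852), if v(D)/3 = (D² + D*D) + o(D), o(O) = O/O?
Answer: 429431/579084 ≈ 0.74157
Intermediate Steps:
o(O) = 1
v(D) = 3 + 6*D² (v(D) = 3*((D² + D*D) + 1) = 3*((D² + D²) + 1) = 3*(2*D² + 1) = 3*(1 + 2*D²) = 3 + 6*D²)
225/v(-26) - 2643/(-3852) = 225/(3 + 6*(-26)²) - 2643/(-3852) = 225/(3 + 6*676) - 2643*(-1/3852) = 225/(3 + 4056) + 881/1284 = 225/4059 + 881/1284 = 225*(1/4059) + 881/1284 = 25/451 + 881/1284 = 429431/579084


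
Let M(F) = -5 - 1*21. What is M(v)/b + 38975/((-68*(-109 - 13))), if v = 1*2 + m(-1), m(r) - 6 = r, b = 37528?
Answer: 182804763/38916536 ≈ 4.6974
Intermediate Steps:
m(r) = 6 + r
v = 7 (v = 1*2 + (6 - 1) = 2 + 5 = 7)
M(F) = -26 (M(F) = -5 - 21 = -26)
M(v)/b + 38975/((-68*(-109 - 13))) = -26/37528 + 38975/((-68*(-109 - 13))) = -26*1/37528 + 38975/((-68*(-122))) = -13/18764 + 38975/8296 = 182804763/38916536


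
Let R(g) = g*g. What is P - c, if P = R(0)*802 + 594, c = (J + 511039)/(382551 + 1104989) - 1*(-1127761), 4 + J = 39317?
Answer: -419176637383/371885 ≈ -1.1272e+6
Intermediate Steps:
J = 39313 (J = -4 + 39317 = 39313)
R(g) = g²
c = 419397537073/371885 (c = (39313 + 511039)/(382551 + 1104989) - 1*(-1127761) = 550352/1487540 + 1127761 = 550352*(1/1487540) + 1127761 = 137588/371885 + 1127761 = 419397537073/371885 ≈ 1.1278e+6)
P = 594 (P = 0²*802 + 594 = 0*802 + 594 = 0 + 594 = 594)
P - c = 594 - 1*419397537073/371885 = 594 - 419397537073/371885 = -419176637383/371885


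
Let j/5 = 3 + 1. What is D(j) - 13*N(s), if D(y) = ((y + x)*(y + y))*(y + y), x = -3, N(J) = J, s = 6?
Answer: 27122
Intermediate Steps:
j = 20 (j = 5*(3 + 1) = 5*4 = 20)
D(y) = 4*y²*(-3 + y) (D(y) = ((y - 3)*(y + y))*(y + y) = ((-3 + y)*(2*y))*(2*y) = (2*y*(-3 + y))*(2*y) = 4*y²*(-3 + y))
D(j) - 13*N(s) = 4*20²*(-3 + 20) - 13*6 = 4*400*17 - 78 = 27200 - 78 = 27122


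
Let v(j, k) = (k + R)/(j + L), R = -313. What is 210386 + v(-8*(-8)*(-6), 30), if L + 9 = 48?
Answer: 72583453/345 ≈ 2.1039e+5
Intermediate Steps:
L = 39 (L = -9 + 48 = 39)
v(j, k) = (-313 + k)/(39 + j) (v(j, k) = (k - 313)/(j + 39) = (-313 + k)/(39 + j))
210386 + v(-8*(-8)*(-6), 30) = 210386 + (-313 + 30)/(39 - 8*(-8)*(-6)) = 210386 - 283/(39 + 64*(-6)) = 210386 - 283/(39 - 384) = 210386 - 283/(-345) = 210386 - 1/345*(-283) = 210386 + 283/345 = 72583453/345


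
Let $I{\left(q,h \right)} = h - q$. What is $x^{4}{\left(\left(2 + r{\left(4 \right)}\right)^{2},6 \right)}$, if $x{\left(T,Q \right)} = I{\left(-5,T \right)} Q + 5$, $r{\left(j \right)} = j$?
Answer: $3969126001$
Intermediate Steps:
$x{\left(T,Q \right)} = 5 + Q \left(5 + T\right)$ ($x{\left(T,Q \right)} = \left(T - -5\right) Q + 5 = \left(T + 5\right) Q + 5 = \left(5 + T\right) Q + 5 = Q \left(5 + T\right) + 5 = 5 + Q \left(5 + T\right)$)
$x^{4}{\left(\left(2 + r{\left(4 \right)}\right)^{2},6 \right)} = \left(5 + 6 \left(5 + \left(2 + 4\right)^{2}\right)\right)^{4} = \left(5 + 6 \left(5 + 6^{2}\right)\right)^{4} = \left(5 + 6 \left(5 + 36\right)\right)^{4} = \left(5 + 6 \cdot 41\right)^{4} = \left(5 + 246\right)^{4} = 251^{4} = 3969126001$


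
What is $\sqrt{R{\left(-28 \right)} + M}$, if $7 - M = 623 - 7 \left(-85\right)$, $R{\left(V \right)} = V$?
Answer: $i \sqrt{1239} \approx 35.199 i$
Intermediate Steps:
$M = -1211$ ($M = 7 - \left(623 - 7 \left(-85\right)\right) = 7 - \left(623 - -595\right) = 7 - \left(623 + 595\right) = 7 - 1218 = -1211$)
$\sqrt{R{\left(-28 \right)} + M} = \sqrt{-28 - 1211} = \sqrt{-1239} = i \sqrt{1239}$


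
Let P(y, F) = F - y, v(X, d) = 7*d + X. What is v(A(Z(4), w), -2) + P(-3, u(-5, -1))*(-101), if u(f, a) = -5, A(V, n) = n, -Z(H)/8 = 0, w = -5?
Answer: 183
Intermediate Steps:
Z(H) = 0 (Z(H) = -8*0 = 0)
v(X, d) = X + 7*d
v(A(Z(4), w), -2) + P(-3, u(-5, -1))*(-101) = (-5 + 7*(-2)) + (-5 - 1*(-3))*(-101) = (-5 - 14) + (-5 + 3)*(-101) = -19 - 2*(-101) = -19 + 202 = 183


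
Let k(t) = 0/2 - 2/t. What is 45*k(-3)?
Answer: 30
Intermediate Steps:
k(t) = -2/t (k(t) = 0*(1/2) - 2/t = 0 - 2/t = -2/t)
45*k(-3) = 45*(-2/(-3)) = 45*(-2*(-1/3)) = 45*(2/3) = 30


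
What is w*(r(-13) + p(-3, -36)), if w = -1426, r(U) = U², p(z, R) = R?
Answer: -189658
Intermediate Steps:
w*(r(-13) + p(-3, -36)) = -1426*((-13)² - 36) = -1426*(169 - 36) = -1426*133 = -189658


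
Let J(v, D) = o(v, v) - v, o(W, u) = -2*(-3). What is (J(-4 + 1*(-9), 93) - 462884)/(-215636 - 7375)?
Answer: 462865/223011 ≈ 2.0755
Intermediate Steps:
o(W, u) = 6
J(v, D) = 6 - v
(J(-4 + 1*(-9), 93) - 462884)/(-215636 - 7375) = ((6 - (-4 + 1*(-9))) - 462884)/(-215636 - 7375) = ((6 - (-4 - 9)) - 462884)/(-223011) = ((6 - 1*(-13)) - 462884)*(-1/223011) = ((6 + 13) - 462884)*(-1/223011) = (19 - 462884)*(-1/223011) = -462865*(-1/223011) = 462865/223011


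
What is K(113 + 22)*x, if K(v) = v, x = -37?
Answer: -4995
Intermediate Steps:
K(113 + 22)*x = (113 + 22)*(-37) = 135*(-37) = -4995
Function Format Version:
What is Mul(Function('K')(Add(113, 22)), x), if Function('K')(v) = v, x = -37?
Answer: -4995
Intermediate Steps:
Mul(Function('K')(Add(113, 22)), x) = Mul(Add(113, 22), -37) = Mul(135, -37) = -4995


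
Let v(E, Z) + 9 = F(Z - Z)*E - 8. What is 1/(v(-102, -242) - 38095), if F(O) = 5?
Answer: -1/38622 ≈ -2.5892e-5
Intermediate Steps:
v(E, Z) = -17 + 5*E (v(E, Z) = -9 + (5*E - 8) = -9 + (-8 + 5*E) = -17 + 5*E)
1/(v(-102, -242) - 38095) = 1/((-17 + 5*(-102)) - 38095) = 1/((-17 - 510) - 38095) = 1/(-527 - 38095) = 1/(-38622) = -1/38622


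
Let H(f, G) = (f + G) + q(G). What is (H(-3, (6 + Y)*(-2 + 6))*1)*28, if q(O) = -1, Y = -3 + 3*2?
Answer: 896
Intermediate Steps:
Y = 3 (Y = -3 + 6 = 3)
H(f, G) = -1 + G + f (H(f, G) = (f + G) - 1 = (G + f) - 1 = -1 + G + f)
(H(-3, (6 + Y)*(-2 + 6))*1)*28 = ((-1 + (6 + 3)*(-2 + 6) - 3)*1)*28 = ((-1 + 9*4 - 3)*1)*28 = ((-1 + 36 - 3)*1)*28 = (32*1)*28 = 32*28 = 896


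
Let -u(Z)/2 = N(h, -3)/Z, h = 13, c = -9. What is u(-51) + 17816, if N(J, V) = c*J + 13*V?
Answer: 302768/17 ≈ 17810.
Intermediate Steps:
N(J, V) = -9*J + 13*V
u(Z) = 312/Z (u(Z) = -2*(-9*13 + 13*(-3))/Z = -2*(-117 - 39)/Z = -(-312)/Z = 312/Z)
u(-51) + 17816 = 312/(-51) + 17816 = 312*(-1/51) + 17816 = -104/17 + 17816 = 302768/17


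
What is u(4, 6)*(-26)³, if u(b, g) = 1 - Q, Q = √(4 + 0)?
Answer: 17576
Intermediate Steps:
Q = 2 (Q = √4 = 2)
u(b, g) = -1 (u(b, g) = 1 - 1*2 = 1 - 2 = -1)
u(4, 6)*(-26)³ = -1*(-26)³ = -1*(-17576) = 17576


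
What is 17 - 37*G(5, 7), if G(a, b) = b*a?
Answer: -1278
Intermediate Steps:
G(a, b) = a*b
17 - 37*G(5, 7) = 17 - 185*7 = 17 - 37*35 = 17 - 1295 = -1278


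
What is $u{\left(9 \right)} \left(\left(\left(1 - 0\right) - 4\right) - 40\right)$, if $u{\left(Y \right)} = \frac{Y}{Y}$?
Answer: $-43$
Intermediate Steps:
$u{\left(Y \right)} = 1$
$u{\left(9 \right)} \left(\left(\left(1 - 0\right) - 4\right) - 40\right) = 1 \left(\left(\left(1 - 0\right) - 4\right) - 40\right) = 1 \left(\left(\left(1 + 0\right) - 4\right) - 40\right) = 1 \left(\left(1 - 4\right) - 40\right) = 1 \left(-3 - 40\right) = 1 \left(-43\right) = -43$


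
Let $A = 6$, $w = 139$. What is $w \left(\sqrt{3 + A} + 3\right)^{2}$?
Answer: $5004$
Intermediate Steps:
$w \left(\sqrt{3 + A} + 3\right)^{2} = 139 \left(\sqrt{3 + 6} + 3\right)^{2} = 139 \left(\sqrt{9} + 3\right)^{2} = 139 \left(3 + 3\right)^{2} = 139 \cdot 6^{2} = 139 \cdot 36 = 5004$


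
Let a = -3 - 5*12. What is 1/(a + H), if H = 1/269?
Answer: -269/16946 ≈ -0.015874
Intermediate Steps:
H = 1/269 ≈ 0.0037175
a = -63 (a = -3 - 60 = -63)
1/(a + H) = 1/(-63 + 1/269) = 1/(-16946/269) = -269/16946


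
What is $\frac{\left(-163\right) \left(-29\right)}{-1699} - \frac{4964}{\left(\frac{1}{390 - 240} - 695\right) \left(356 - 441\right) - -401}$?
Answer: $- \frac{8687226281}{3031462837} \approx -2.8657$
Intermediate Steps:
$\frac{\left(-163\right) \left(-29\right)}{-1699} - \frac{4964}{\left(\frac{1}{390 - 240} - 695\right) \left(356 - 441\right) - -401} = 4727 \left(- \frac{1}{1699}\right) - \frac{4964}{\left(\frac{1}{150} - 695\right) \left(-85\right) + 401} = - \frac{4727}{1699} - \frac{4964}{\left(\frac{1}{150} - 695\right) \left(-85\right) + 401} = - \frac{4727}{1699} - \frac{4964}{\left(- \frac{104249}{150}\right) \left(-85\right) + 401} = - \frac{4727}{1699} - \frac{4964}{\frac{1772233}{30} + 401} = - \frac{4727}{1699} - \frac{4964}{\frac{1784263}{30}} = - \frac{4727}{1699} - \frac{148920}{1784263} = - \frac{8687226281}{3031462837}$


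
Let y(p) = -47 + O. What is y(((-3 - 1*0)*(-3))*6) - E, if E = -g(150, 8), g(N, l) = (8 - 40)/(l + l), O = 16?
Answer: -33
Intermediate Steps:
g(N, l) = -16/l (g(N, l) = -32*1/(2*l) = -16/l)
y(p) = -31 (y(p) = -47 + 16 = -31)
E = 2 (E = -(-16)/8 = -1*(-2) = 2)
y(((-3 - 1*0)*(-3))*6) - E = -31 - 1*2 = -31 - 2 = -33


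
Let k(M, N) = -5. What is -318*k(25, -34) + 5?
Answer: 1595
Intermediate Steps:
-318*k(25, -34) + 5 = -318*(-5) + 5 = 1590 + 5 = 1595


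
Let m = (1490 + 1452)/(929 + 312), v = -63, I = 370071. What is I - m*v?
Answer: 459443457/1241 ≈ 3.7022e+5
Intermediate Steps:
m = 2942/1241 ≈ 2.3707
I - m*v = 370071 - 2942*(-63)/1241 = 370071 - 1*(-185346/1241) = 370071 + 185346/1241 = 459443457/1241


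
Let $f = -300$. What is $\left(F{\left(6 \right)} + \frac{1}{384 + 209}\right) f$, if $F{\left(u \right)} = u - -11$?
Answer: $- \frac{3024600}{593} \approx -5100.5$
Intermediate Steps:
$F{\left(u \right)} = 11 + u$ ($F{\left(u \right)} = u + 11 = 11 + u$)
$\left(F{\left(6 \right)} + \frac{1}{384 + 209}\right) f = \left(\left(11 + 6\right) + \frac{1}{384 + 209}\right) \left(-300\right) = \left(17 + \frac{1}{593}\right) \left(-300\right) = \frac{10082}{593} \left(-300\right) = - \frac{3024600}{593}$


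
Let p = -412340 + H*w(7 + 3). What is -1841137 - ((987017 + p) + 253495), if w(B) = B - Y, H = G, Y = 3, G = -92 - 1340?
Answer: -2659285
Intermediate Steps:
G = -1432
H = -1432
w(B) = -3 + B (w(B) = B - 1*3 = B - 3 = -3 + B)
p = -422364 (p = -412340 - 1432*(-3 + (7 + 3)) = -412340 - 1432*(-3 + 10) = -412340 - 1432*7 = -412340 - 10024 = -422364)
-1841137 - ((987017 + p) + 253495) = -1841137 - ((987017 - 422364) + 253495) = -1841137 - (564653 + 253495) = -1841137 - 1*818148 = -1841137 - 818148 = -2659285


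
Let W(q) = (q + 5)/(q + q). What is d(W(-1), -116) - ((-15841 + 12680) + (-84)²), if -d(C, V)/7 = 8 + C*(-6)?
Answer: -4035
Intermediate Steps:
W(q) = (5 + q)/(2*q) (W(q) = (5 + q)/((2*q)) = (5 + q)*(1/(2*q)) = (5 + q)/(2*q))
d(C, V) = -56 + 42*C (d(C, V) = -7*(8 + C*(-6)) = -7*(8 - 6*C) = -56 + 42*C)
d(W(-1), -116) - ((-15841 + 12680) + (-84)²) = (-56 + 42*((½)*(5 - 1)/(-1))) - ((-15841 + 12680) + (-84)²) = (-56 + 42*((½)*(-1)*4)) - (-3161 + 7056) = (-56 + 42*(-2)) - 1*3895 = (-56 - 84) - 3895 = -140 - 3895 = -4035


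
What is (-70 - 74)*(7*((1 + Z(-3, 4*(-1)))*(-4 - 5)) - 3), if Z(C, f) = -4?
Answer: -26784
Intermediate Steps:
(-70 - 74)*(7*((1 + Z(-3, 4*(-1)))*(-4 - 5)) - 3) = (-70 - 74)*(7*((1 - 4)*(-4 - 5)) - 3) = -144*(7*(-3*(-9)) - 3) = -144*(7*27 - 3) = -144*(189 - 3) = -144*186 = -26784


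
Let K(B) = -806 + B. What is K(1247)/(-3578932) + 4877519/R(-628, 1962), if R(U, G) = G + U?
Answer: 1246879160101/341021092 ≈ 3656.3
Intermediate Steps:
K(1247)/(-3578932) + 4877519/R(-628, 1962) = (-806 + 1247)/(-3578932) + 4877519/(1962 - 628) = 441*(-1/3578932) + 4877519/1334 = -63/511276 + 4877519*(1/1334) = -63/511276 + 4877519/1334 = 1246879160101/341021092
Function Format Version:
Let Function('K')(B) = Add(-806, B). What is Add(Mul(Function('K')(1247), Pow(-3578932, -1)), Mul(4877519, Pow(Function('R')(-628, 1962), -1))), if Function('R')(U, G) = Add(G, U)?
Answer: Rational(1246879160101, 341021092) ≈ 3656.3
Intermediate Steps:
Add(Mul(Function('K')(1247), Pow(-3578932, -1)), Mul(4877519, Pow(Function('R')(-628, 1962), -1))) = Add(Mul(Add(-806, 1247), Pow(-3578932, -1)), Mul(4877519, Pow(Add(1962, -628), -1))) = Add(Mul(441, Rational(-1, 3578932)), Mul(4877519, Pow(1334, -1))) = Add(Rational(-63, 511276), Mul(4877519, Rational(1, 1334))) = Add(Rational(-63, 511276), Rational(4877519, 1334)) = Rational(1246879160101, 341021092)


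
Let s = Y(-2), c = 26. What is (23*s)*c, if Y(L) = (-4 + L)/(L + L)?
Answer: 897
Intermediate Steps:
Y(L) = (-4 + L)/(2*L) (Y(L) = (-4 + L)/((2*L)) = (-4 + L)*(1/(2*L)) = (-4 + L)/(2*L))
s = 3/2 (s = (1/2)*(-4 - 2)/(-2) = (1/2)*(-1/2)*(-6) = 3/2 ≈ 1.5000)
(23*s)*c = (23*(3/2))*26 = (69/2)*26 = 897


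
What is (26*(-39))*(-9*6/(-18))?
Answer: -3042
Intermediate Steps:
(26*(-39))*(-9*6/(-18)) = -(-54756)*(-1)/18 = -1014*3 = -3042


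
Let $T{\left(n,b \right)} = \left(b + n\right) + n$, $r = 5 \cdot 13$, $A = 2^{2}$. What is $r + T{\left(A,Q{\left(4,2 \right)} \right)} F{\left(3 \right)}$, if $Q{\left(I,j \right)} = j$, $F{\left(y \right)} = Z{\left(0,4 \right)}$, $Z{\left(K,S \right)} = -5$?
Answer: $15$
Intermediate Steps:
$F{\left(y \right)} = -5$
$A = 4$
$r = 65$
$T{\left(n,b \right)} = b + 2 n$
$r + T{\left(A,Q{\left(4,2 \right)} \right)} F{\left(3 \right)} = 65 + \left(2 + 2 \cdot 4\right) \left(-5\right) = 65 + \left(2 + 8\right) \left(-5\right) = 65 + 10 \left(-5\right) = 65 - 50 = 15$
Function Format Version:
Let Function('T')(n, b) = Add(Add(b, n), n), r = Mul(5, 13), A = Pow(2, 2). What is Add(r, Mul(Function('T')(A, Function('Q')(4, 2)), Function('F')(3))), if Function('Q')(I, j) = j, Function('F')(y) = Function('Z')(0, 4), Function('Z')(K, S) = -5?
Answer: 15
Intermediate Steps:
Function('F')(y) = -5
A = 4
r = 65
Function('T')(n, b) = Add(b, Mul(2, n))
Add(r, Mul(Function('T')(A, Function('Q')(4, 2)), Function('F')(3))) = Add(65, Mul(Add(2, Mul(2, 4)), -5)) = Add(65, Mul(Add(2, 8), -5)) = Add(65, Mul(10, -5)) = Add(65, -50) = 15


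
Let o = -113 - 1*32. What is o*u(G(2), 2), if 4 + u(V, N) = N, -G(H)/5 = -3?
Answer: 290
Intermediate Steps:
G(H) = 15 (G(H) = -5*(-3) = 15)
u(V, N) = -4 + N
o = -145 (o = -113 - 32 = -145)
o*u(G(2), 2) = -145*(-4 + 2) = -145*(-2) = 290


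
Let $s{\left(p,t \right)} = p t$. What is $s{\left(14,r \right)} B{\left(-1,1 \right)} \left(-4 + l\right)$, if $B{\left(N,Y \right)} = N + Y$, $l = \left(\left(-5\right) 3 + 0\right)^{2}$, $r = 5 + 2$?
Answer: $0$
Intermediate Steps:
$r = 7$
$l = 225$ ($l = \left(-15 + 0\right)^{2} = \left(-15\right)^{2} = 225$)
$s{\left(14,r \right)} B{\left(-1,1 \right)} \left(-4 + l\right) = 14 \cdot 7 \left(-1 + 1\right) \left(-4 + 225\right) = 98 \cdot 0 \cdot 221 = 98 \cdot 0 = 0$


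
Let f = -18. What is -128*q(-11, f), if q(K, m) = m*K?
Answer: -25344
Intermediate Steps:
q(K, m) = K*m
-128*q(-11, f) = -(-1408)*(-18) = -128*198 = -25344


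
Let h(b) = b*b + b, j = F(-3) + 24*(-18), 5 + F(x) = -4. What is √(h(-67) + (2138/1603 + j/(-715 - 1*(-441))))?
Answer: √853642196138018/439222 ≈ 66.520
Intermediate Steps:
F(x) = -9 (F(x) = -5 - 4 = -9)
j = -441 (j = -9 + 24*(-18) = -9 - 432 = -441)
h(b) = b + b² (h(b) = b² + b = b + b²)
√(h(-67) + (2138/1603 + j/(-715 - 1*(-441)))) = √(-67*(1 - 67) + (2138/1603 - 441/(-715 - 1*(-441)))) = √(-67*(-66) + (2138*(1/1603) - 441/(-715 + 441))) = √(4422 + (2138/1603 - 441/(-274))) = √(4422 + (2138/1603 - 441*(-1/274))) = √(4422 + (2138/1603 + 441/274)) = √(4422 + 1292735/439222) = √(1943532419/439222) = √853642196138018/439222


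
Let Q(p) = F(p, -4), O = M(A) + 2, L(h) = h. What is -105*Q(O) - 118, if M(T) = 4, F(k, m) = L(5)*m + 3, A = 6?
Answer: 1667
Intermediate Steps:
F(k, m) = 3 + 5*m (F(k, m) = 5*m + 3 = 3 + 5*m)
O = 6 (O = 4 + 2 = 6)
Q(p) = -17 (Q(p) = 3 + 5*(-4) = 3 - 20 = -17)
-105*Q(O) - 118 = -105*(-17) - 118 = 1785 - 118 = 1667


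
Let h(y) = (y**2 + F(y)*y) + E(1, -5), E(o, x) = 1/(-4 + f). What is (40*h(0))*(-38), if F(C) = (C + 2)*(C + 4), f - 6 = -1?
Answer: -1520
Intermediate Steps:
f = 5 (f = 6 - 1 = 5)
F(C) = (2 + C)*(4 + C)
E(o, x) = 1 (E(o, x) = 1/(-4 + 5) = 1/1 = 1)
h(y) = 1 + y**2 + y*(8 + y**2 + 6*y) (h(y) = (y**2 + (8 + y**2 + 6*y)*y) + 1 = (y**2 + y*(8 + y**2 + 6*y)) + 1 = 1 + y**2 + y*(8 + y**2 + 6*y))
(40*h(0))*(-38) = (40*(1 + 0**3 + 7*0**2 + 8*0))*(-38) = (40*(1 + 0 + 7*0 + 0))*(-38) = (40*(1 + 0 + 0 + 0))*(-38) = (40*1)*(-38) = 40*(-38) = -1520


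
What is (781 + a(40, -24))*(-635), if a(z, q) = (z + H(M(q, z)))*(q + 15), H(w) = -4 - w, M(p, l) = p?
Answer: -153035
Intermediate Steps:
a(z, q) = (15 + q)*(-4 + z - q) (a(z, q) = (z + (-4 - q))*(q + 15) = (-4 + z - q)*(15 + q) = (15 + q)*(-4 + z - q))
(781 + a(40, -24))*(-635) = (781 + (-60 - 1*(-24)² - 19*(-24) + 15*40 - 24*40))*(-635) = (781 + (-60 - 1*576 + 456 + 600 - 960))*(-635) = (781 + (-60 - 576 + 456 + 600 - 960))*(-635) = (781 - 540)*(-635) = 241*(-635) = -153035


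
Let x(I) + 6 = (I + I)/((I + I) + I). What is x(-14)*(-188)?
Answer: 3008/3 ≈ 1002.7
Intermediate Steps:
x(I) = -16/3 (x(I) = -6 + (I + I)/((I + I) + I) = -6 + (2*I)/(2*I + I) = -6 + (2*I)/((3*I)) = -6 + (2*I)*(1/(3*I)) = -6 + 2/3 = -16/3)
x(-14)*(-188) = -16/3*(-188) = 3008/3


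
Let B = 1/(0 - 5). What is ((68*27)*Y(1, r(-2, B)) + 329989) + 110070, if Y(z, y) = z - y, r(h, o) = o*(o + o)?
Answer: 11043703/25 ≈ 4.4175e+5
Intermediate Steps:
B = -1/5 (B = 1/(-5) = -1/5 ≈ -0.20000)
r(h, o) = 2*o**2 (r(h, o) = o*(2*o) = 2*o**2)
((68*27)*Y(1, r(-2, B)) + 329989) + 110070 = ((68*27)*(1 - 2*(-1/5)**2) + 329989) + 110070 = (1836*(1 - 2/25) + 329989) + 110070 = (1836*(23/25) + 329989) + 110070 = (42228/25 + 329989) + 110070 = 8291953/25 + 110070 = 11043703/25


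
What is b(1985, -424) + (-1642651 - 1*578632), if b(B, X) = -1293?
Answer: -2222576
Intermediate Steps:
b(1985, -424) + (-1642651 - 1*578632) = -1293 + (-1642651 - 1*578632) = -1293 + (-1642651 - 578632) = -1293 - 2221283 = -2222576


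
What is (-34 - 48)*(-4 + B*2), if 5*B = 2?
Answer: 1312/5 ≈ 262.40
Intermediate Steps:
B = 2/5 (B = (1/5)*2 = 2/5 ≈ 0.40000)
(-34 - 48)*(-4 + B*2) = (-34 - 48)*(-4 + (2/5)*2) = -82*(-4 + 4/5) = -82*(-16/5) = 1312/5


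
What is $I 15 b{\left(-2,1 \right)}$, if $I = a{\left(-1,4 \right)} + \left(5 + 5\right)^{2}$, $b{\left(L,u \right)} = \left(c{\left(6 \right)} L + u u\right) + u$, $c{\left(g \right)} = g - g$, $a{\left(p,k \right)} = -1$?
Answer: $2970$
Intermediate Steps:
$c{\left(g \right)} = 0$
$b{\left(L,u \right)} = u + u^{2}$ ($b{\left(L,u \right)} = \left(0 L + u u\right) + u = \left(0 + u^{2}\right) + u = u^{2} + u = u + u^{2}$)
$I = 99$ ($I = -1 + \left(5 + 5\right)^{2} = -1 + 10^{2} = -1 + 100 = 99$)
$I 15 b{\left(-2,1 \right)} = 99 \cdot 15 \cdot 1 \left(1 + 1\right) = 1485 \cdot 1 \cdot 2 = 1485 \cdot 2 = 2970$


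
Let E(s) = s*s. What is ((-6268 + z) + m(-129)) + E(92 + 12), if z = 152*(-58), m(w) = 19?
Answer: -4249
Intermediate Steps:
z = -8816
E(s) = s²
((-6268 + z) + m(-129)) + E(92 + 12) = ((-6268 - 8816) + 19) + (92 + 12)² = (-15084 + 19) + 104² = -15065 + 10816 = -4249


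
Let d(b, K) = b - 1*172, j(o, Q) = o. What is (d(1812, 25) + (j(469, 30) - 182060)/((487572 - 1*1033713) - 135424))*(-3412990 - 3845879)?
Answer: -8115039467255979/681565 ≈ -1.1906e+10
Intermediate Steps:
d(b, K) = -172 + b (d(b, K) = b - 172 = -172 + b)
(d(1812, 25) + (j(469, 30) - 182060)/((487572 - 1*1033713) - 135424))*(-3412990 - 3845879) = ((-172 + 1812) + (469 - 182060)/((487572 - 1*1033713) - 135424))*(-3412990 - 3845879) = (1640 - 181591/((487572 - 1033713) - 135424))*(-7258869) = (1640 - 181591/(-546141 - 135424))*(-7258869) = (1640 - 181591/(-681565))*(-7258869) = (1640 - 181591*(-1/681565))*(-7258869) = (1640 + 181591/681565)*(-7258869) = (1117948191/681565)*(-7258869) = -8115039467255979/681565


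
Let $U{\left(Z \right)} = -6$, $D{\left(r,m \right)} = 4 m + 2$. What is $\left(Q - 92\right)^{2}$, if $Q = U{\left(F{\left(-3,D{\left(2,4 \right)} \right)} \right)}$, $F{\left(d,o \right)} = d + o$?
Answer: $9604$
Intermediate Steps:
$D{\left(r,m \right)} = 2 + 4 m$
$Q = -6$
$\left(Q - 92\right)^{2} = \left(-6 - 92\right)^{2} = \left(-98\right)^{2} = 9604$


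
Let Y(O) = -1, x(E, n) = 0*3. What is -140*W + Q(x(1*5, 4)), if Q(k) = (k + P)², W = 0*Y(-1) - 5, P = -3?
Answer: 709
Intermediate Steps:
x(E, n) = 0
W = -5 (W = 0*(-1) - 5 = 0 - 5 = -5)
Q(k) = (-3 + k)² (Q(k) = (k - 3)² = (-3 + k)²)
-140*W + Q(x(1*5, 4)) = -140*(-5) + (-3 + 0)² = 700 + (-3)² = 700 + 9 = 709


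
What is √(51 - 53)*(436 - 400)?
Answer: 36*I*√2 ≈ 50.912*I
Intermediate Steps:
√(51 - 53)*(436 - 400) = √(-2)*36 = (I*√2)*36 = 36*I*√2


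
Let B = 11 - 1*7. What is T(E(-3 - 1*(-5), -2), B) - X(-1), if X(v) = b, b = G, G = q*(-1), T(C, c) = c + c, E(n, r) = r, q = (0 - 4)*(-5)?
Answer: 28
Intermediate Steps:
q = 20 (q = -4*(-5) = 20)
B = 4 (B = 11 - 7 = 4)
T(C, c) = 2*c
G = -20 (G = 20*(-1) = -20)
b = -20
X(v) = -20
T(E(-3 - 1*(-5), -2), B) - X(-1) = 2*4 - 1*(-20) = 8 + 20 = 28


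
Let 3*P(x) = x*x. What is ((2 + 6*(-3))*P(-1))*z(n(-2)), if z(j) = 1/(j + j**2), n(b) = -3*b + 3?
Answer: -8/135 ≈ -0.059259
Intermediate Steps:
n(b) = 3 - 3*b
P(x) = x**2/3 (P(x) = (x*x)/3 = x**2/3)
((2 + 6*(-3))*P(-1))*z(n(-2)) = ((2 + 6*(-3))*((1/3)*(-1)**2))*(1/((3 - 3*(-2))*(1 + (3 - 3*(-2))))) = ((2 - 18)*((1/3)*1))*(1/((3 + 6)*(1 + (3 + 6)))) = (-16*1/3)*(1/(9*(1 + 9))) = -16/(27*10) = -16/3*1/90 = -8/135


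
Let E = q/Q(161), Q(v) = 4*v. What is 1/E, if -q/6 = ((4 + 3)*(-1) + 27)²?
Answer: -161/600 ≈ -0.26833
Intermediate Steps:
q = -2400 (q = -6*((4 + 3)*(-1) + 27)² = -6*(7*(-1) + 27)² = -6*(-7 + 27)² = -6*20² = -6*400 = -2400)
E = -600/161 (E = -2400/(4*161) = -2400/644 = -2400*1/644 = -600/161 ≈ -3.7267)
1/E = 1/(-600/161) = -161/600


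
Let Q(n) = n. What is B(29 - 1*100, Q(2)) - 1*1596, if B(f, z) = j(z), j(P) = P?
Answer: -1594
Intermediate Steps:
B(f, z) = z
B(29 - 1*100, Q(2)) - 1*1596 = 2 - 1*1596 = 2 - 1596 = -1594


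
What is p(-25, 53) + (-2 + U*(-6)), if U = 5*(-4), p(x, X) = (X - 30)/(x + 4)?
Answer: 2455/21 ≈ 116.90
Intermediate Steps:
p(x, X) = (-30 + X)/(4 + x)
U = -20
p(-25, 53) + (-2 + U*(-6)) = (-30 + 53)/(4 - 25) + (-2 - 20*(-6)) = 23/(-21) + (-2 + 120) = -1/21*23 + 118 = -23/21 + 118 = 2455/21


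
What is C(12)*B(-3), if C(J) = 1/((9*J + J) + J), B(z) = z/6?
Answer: -1/264 ≈ -0.0037879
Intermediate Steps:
B(z) = z/6 (B(z) = z*(1/6) = z/6)
C(J) = 1/(11*J) (C(J) = 1/(10*J + J) = 1/(11*J))
C(12)*B(-3) = ((1/11)/12)*((1/6)*(-3)) = ((1/11)*(1/12))*(-1/2) = (1/132)*(-1/2) = -1/264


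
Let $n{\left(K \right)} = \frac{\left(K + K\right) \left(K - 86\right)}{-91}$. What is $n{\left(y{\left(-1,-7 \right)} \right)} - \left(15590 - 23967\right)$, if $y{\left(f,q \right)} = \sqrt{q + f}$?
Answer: $\frac{762323}{91} + \frac{344 i \sqrt{2}}{91} \approx 8377.2 + 5.346 i$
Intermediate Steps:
$y{\left(f,q \right)} = \sqrt{f + q}$
$n{\left(K \right)} = - \frac{2 K \left(-86 + K\right)}{91}$ ($n{\left(K \right)} = 2 K \left(-86 + K\right) \left(- \frac{1}{91}\right) = - \frac{2 K \left(-86 + K\right)}{91}$)
$n{\left(y{\left(-1,-7 \right)} \right)} - \left(15590 - 23967\right) = \frac{2 \sqrt{-1 - 7} \left(86 - \sqrt{-1 - 7}\right)}{91} - \left(15590 - 23967\right) = \frac{2 \sqrt{-8} \left(86 - \sqrt{-8}\right)}{91} - -8377 = \frac{2 \cdot 2 i \sqrt{2} \left(86 - 2 i \sqrt{2}\right)}{91} + 8377 = \frac{4 i \sqrt{2} \left(86 - 2 i \sqrt{2}\right)}{91} + 8377 = 8377 + \frac{4 i \sqrt{2} \left(86 - 2 i \sqrt{2}\right)}{91}$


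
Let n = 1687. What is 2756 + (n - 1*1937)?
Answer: 2506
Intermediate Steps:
2756 + (n - 1*1937) = 2756 + (1687 - 1*1937) = 2756 + (1687 - 1937) = 2756 - 250 = 2506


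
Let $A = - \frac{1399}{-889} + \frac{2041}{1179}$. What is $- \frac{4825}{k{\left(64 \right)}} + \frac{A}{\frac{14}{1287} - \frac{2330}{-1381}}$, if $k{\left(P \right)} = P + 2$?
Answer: $- \frac{206341944300980}{2899696686117} \approx -71.16$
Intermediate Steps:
$k{\left(P \right)} = 2 + P$
$A = \frac{3463870}{1048131}$ ($A = \left(-1399\right) \left(- \frac{1}{889}\right) + 2041 \cdot \frac{1}{1179} = \frac{1399}{889} + \frac{2041}{1179} = \frac{3463870}{1048131} \approx 3.3048$)
$- \frac{4825}{k{\left(64 \right)}} + \frac{A}{\frac{14}{1287} - \frac{2330}{-1381}} = - \frac{4825}{2 + 64} + \frac{3463870}{1048131 \left(\frac{14}{1287} - \frac{2330}{-1381}\right)} = - \frac{4825}{66} + \frac{3463870}{1048131 \left(14 \cdot \frac{1}{1287} - - \frac{2330}{1381}\right)} = \left(-4825\right) \frac{1}{66} + \frac{3463870}{1048131 \left(\frac{14}{1287} + \frac{2330}{1381}\right)} = - \frac{4825}{66} + \frac{3463870}{1048131 \cdot \frac{3018044}{1777347}} = - \frac{4825}{66} + \frac{3463870}{1048131} \cdot \frac{1777347}{3018044} = - \frac{4825}{66} + \frac{342027719605}{175739193098} = - \frac{206341944300980}{2899696686117}$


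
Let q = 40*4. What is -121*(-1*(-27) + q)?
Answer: -22627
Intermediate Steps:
q = 160
-121*(-1*(-27) + q) = -121*(-1*(-27) + 160) = -121*(27 + 160) = -121*187 = -22627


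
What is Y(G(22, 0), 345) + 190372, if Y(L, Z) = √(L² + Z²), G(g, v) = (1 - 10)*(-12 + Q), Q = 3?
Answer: 190372 + 3*√13954 ≈ 1.9073e+5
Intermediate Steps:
G(g, v) = 81 (G(g, v) = (1 - 10)*(-12 + 3) = -9*(-9) = 81)
Y(G(22, 0), 345) + 190372 = √(81² + 345²) + 190372 = √(6561 + 119025) + 190372 = √125586 + 190372 = 3*√13954 + 190372 = 190372 + 3*√13954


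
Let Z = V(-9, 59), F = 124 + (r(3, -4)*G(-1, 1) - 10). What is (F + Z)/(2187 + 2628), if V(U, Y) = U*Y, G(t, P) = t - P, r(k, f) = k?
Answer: -47/535 ≈ -0.087850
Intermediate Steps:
F = 108 (F = 124 + (3*(-1 - 1*1) - 10) = 124 + (3*(-1 - 1) - 10) = 124 + (3*(-2) - 10) = 124 + (-6 - 10) = 124 - 16 = 108)
Z = -531 (Z = -9*59 = -531)
(F + Z)/(2187 + 2628) = (108 - 531)/(2187 + 2628) = -423/4815 = -423*1/4815 = -47/535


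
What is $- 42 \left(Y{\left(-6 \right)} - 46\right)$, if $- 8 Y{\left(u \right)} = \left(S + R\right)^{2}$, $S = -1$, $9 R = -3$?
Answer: $\frac{5824}{3} \approx 1941.3$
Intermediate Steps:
$R = - \frac{1}{3}$ ($R = \frac{1}{9} \left(-3\right) = - \frac{1}{3} \approx -0.33333$)
$Y{\left(u \right)} = - \frac{2}{9}$ ($Y{\left(u \right)} = - \frac{\left(-1 - \frac{1}{3}\right)^{2}}{8} = - \frac{\left(- \frac{4}{3}\right)^{2}}{8} = \left(- \frac{1}{8}\right) \frac{16}{9} = - \frac{2}{9}$)
$- 42 \left(Y{\left(-6 \right)} - 46\right) = - 42 \left(- \frac{2}{9} - 46\right) = \left(-42\right) \left(- \frac{416}{9}\right) = \frac{5824}{3}$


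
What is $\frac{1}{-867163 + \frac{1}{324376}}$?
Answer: $- \frac{324376}{281286865287} \approx -1.1532 \cdot 10^{-6}$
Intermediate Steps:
$\frac{1}{-867163 + \frac{1}{324376}} = \frac{1}{- \frac{281286865287}{324376}} = - \frac{324376}{281286865287}$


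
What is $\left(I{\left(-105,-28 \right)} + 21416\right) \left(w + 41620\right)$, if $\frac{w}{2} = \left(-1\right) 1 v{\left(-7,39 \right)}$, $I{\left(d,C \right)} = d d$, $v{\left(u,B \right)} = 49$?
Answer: $1347015202$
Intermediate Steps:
$I{\left(d,C \right)} = d^{2}$
$w = -98$ ($w = 2 \left(-1\right) 1 \cdot 49 = 2 \left(\left(-1\right) 49\right) = 2 \left(-49\right) = -98$)
$\left(I{\left(-105,-28 \right)} + 21416\right) \left(w + 41620\right) = \left(\left(-105\right)^{2} + 21416\right) \left(-98 + 41620\right) = \left(11025 + 21416\right) 41522 = 32441 \cdot 41522 = 1347015202$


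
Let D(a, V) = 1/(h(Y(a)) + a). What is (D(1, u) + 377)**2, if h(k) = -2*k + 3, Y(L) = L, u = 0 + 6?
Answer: 570025/4 ≈ 1.4251e+5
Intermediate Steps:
u = 6
h(k) = 3 - 2*k
D(a, V) = 1/(3 - a) (D(a, V) = 1/((3 - 2*a) + a) = 1/(3 - a))
(D(1, u) + 377)**2 = (1/(3 - 1*1) + 377)**2 = (1/(3 - 1) + 377)**2 = (1/2 + 377)**2 = (755/2)**2 = 570025/4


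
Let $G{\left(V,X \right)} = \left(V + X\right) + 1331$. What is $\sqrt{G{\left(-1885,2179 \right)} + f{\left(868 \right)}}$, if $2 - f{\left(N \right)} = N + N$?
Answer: $i \sqrt{109} \approx 10.44 i$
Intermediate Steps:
$G{\left(V,X \right)} = 1331 + V + X$
$f{\left(N \right)} = 2 - 2 N$ ($f{\left(N \right)} = 2 - \left(N + N\right) = 2 - 2 N$)
$\sqrt{G{\left(-1885,2179 \right)} + f{\left(868 \right)}} = \sqrt{\left(1331 - 1885 + 2179\right) + \left(2 - 1736\right)} = \sqrt{1625 + \left(2 - 1736\right)} = \sqrt{1625 - 1734} = \sqrt{-109} = i \sqrt{109}$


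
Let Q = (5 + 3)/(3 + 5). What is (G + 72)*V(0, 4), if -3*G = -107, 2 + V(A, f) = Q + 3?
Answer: 646/3 ≈ 215.33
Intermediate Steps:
Q = 1 (Q = 8/8 = 8*(⅛) = 1)
V(A, f) = 2 (V(A, f) = -2 + (1 + 3) = -2 + 4 = 2)
G = 107/3 (G = -⅓*(-107) = 107/3 ≈ 35.667)
(G + 72)*V(0, 4) = (107/3 + 72)*2 = (323/3)*2 = 646/3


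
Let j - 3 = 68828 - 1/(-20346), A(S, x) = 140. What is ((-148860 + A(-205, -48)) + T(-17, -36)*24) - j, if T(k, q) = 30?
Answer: -4411643527/20346 ≈ -2.1683e+5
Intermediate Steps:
j = 1400435527/20346 (j = 3 + (68828 - 1/(-20346)) = 3 + (68828 - 1*(-1/20346)) = 3 + (68828 + 1/20346) = 3 + 1400374489/20346 = 1400435527/20346 ≈ 68831.)
((-148860 + A(-205, -48)) + T(-17, -36)*24) - j = ((-148860 + 140) + 30*24) - 1*1400435527/20346 = (-148720 + 720) - 1400435527/20346 = -148000 - 1400435527/20346 = -4411643527/20346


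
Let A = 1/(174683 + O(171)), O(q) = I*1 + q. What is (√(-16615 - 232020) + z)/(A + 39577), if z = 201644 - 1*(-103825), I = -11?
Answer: 53409116367/6919761412 + 174843*I*√248635/6919761412 ≈ 7.7183 + 0.012599*I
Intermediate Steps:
O(q) = -11 + q (O(q) = -11*1 + q = -11 + q)
z = 305469 (z = 201644 + 103825 = 305469)
A = 1/174843 (A = 1/(174683 + (-11 + 171)) = 1/(174683 + 160) = 1/174843 ≈ 5.7194e-6)
(√(-16615 - 232020) + z)/(A + 39577) = (√(-16615 - 232020) + 305469)/(1/174843 + 39577) = (√(-248635) + 305469)/(6919761412/174843) = (I*√248635 + 305469)*(174843/6919761412) = (305469 + I*√248635)*(174843/6919761412) = 53409116367/6919761412 + 174843*I*√248635/6919761412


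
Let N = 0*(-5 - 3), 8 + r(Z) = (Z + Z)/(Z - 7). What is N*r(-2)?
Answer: 0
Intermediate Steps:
r(Z) = -8 + 2*Z/(-7 + Z) (r(Z) = -8 + (Z + Z)/(Z - 7) = -8 + (2*Z)/(-7 + Z) = -8 + 2*Z/(-7 + Z))
N = 0 (N = 0*(-8) = 0)
N*r(-2) = 0*(2*(28 - 3*(-2))/(-7 - 2)) = 0*(2*(28 + 6)/(-9)) = 0*(2*(-⅑)*34) = 0*(-68/9) = 0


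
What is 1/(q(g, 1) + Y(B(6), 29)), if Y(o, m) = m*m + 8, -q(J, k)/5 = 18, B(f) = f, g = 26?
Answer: 1/759 ≈ 0.0013175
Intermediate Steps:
q(J, k) = -90 (q(J, k) = -5*18 = -90)
Y(o, m) = 8 + m² (Y(o, m) = m² + 8 = 8 + m²)
1/(q(g, 1) + Y(B(6), 29)) = 1/(-90 + (8 + 29²)) = 1/(-90 + (8 + 841)) = 1/(-90 + 849) = 1/759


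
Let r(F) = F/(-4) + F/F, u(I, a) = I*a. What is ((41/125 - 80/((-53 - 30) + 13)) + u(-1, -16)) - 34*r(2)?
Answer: 412/875 ≈ 0.47086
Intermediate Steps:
r(F) = 1 - F/4 (r(F) = F*(-1/4) + 1 = -F/4 + 1 = 1 - F/4)
((41/125 - 80/((-53 - 30) + 13)) + u(-1, -16)) - 34*r(2) = ((41/125 - 80/((-53 - 30) + 13)) - 1*(-16)) - 34*(1 - 1/4*2) = ((41*(1/125) - 80/(-83 + 13)) + 16) - 34*(1 - 1/2) = ((41/125 - 80/(-70)) + 16) - 34*1/2 = ((41/125 - 80*(-1/70)) + 16) - 17 = ((41/125 + 8/7) + 16) - 17 = (1287/875 + 16) - 17 = 15287/875 - 17 = 412/875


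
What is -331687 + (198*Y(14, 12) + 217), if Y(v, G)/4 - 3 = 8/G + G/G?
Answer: -327774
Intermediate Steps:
Y(v, G) = 16 + 32/G (Y(v, G) = 12 + 4*(8/G + G/G) = 12 + 4*(8/G + 1) = 12 + 4*(1 + 8/G) = 12 + (4 + 32/G) = 16 + 32/G)
-331687 + (198*Y(14, 12) + 217) = -331687 + (198*(16 + 32/12) + 217) = -331687 + (198*(16 + 32*(1/12)) + 217) = -331687 + (198*(16 + 8/3) + 217) = -331687 + (198*(56/3) + 217) = -331687 + (3696 + 217) = -331687 + 3913 = -327774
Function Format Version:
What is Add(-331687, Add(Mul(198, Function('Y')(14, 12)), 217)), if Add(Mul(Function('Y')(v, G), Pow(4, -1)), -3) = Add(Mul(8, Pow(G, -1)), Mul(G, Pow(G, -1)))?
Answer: -327774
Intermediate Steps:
Function('Y')(v, G) = Add(16, Mul(32, Pow(G, -1))) (Function('Y')(v, G) = Add(12, Mul(4, Add(Mul(8, Pow(G, -1)), Mul(G, Pow(G, -1))))) = Add(12, Mul(4, Add(Mul(8, Pow(G, -1)), 1))) = Add(12, Mul(4, Add(1, Mul(8, Pow(G, -1))))) = Add(12, Add(4, Mul(32, Pow(G, -1)))) = Add(16, Mul(32, Pow(G, -1))))
Add(-331687, Add(Mul(198, Function('Y')(14, 12)), 217)) = Add(-331687, Add(Mul(198, Add(16, Mul(32, Pow(12, -1)))), 217)) = Add(-331687, Add(Mul(198, Add(16, Mul(32, Rational(1, 12)))), 217)) = Add(-331687, Add(Mul(198, Add(16, Rational(8, 3))), 217)) = Add(-331687, Add(Mul(198, Rational(56, 3)), 217)) = Add(-331687, Add(3696, 217)) = Add(-331687, 3913) = -327774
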